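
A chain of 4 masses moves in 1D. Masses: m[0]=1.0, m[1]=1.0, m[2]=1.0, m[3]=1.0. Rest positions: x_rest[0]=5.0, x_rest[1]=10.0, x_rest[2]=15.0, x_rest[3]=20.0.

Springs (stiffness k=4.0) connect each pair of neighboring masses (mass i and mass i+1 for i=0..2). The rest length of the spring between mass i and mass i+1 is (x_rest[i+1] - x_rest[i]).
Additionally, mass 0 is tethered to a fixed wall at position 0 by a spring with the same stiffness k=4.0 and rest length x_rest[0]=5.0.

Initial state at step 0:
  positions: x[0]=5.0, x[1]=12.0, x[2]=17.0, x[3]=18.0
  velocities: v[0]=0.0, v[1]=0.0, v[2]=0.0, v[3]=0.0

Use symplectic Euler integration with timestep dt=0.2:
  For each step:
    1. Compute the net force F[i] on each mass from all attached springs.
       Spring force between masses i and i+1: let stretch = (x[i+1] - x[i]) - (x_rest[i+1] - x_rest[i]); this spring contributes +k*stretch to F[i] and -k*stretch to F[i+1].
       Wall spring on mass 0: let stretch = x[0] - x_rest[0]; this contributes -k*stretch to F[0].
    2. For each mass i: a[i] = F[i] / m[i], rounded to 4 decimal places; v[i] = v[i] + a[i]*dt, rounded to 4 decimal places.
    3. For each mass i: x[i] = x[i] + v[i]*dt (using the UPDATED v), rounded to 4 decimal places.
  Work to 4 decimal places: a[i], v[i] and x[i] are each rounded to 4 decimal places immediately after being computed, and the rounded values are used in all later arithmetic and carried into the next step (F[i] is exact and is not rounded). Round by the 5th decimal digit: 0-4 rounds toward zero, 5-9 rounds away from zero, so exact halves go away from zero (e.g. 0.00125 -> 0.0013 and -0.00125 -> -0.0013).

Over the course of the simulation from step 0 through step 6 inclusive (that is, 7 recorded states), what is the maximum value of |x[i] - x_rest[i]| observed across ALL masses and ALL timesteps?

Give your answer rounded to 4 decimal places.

Answer: 2.2488

Derivation:
Step 0: x=[5.0000 12.0000 17.0000 18.0000] v=[0.0000 0.0000 0.0000 0.0000]
Step 1: x=[5.3200 11.6800 16.3600 18.6400] v=[1.6000 -1.6000 -3.2000 3.2000]
Step 2: x=[5.8064 11.0912 15.3360 19.7152] v=[2.4320 -2.9440 -5.1200 5.3760]
Step 3: x=[6.2093 10.3360 14.3335 20.8897] v=[2.0147 -3.7760 -5.0125 5.8726]
Step 4: x=[6.2790 9.5601 13.7404 21.8152] v=[0.3486 -3.8794 -2.9655 4.6276]
Step 5: x=[5.8691 8.9281 13.7704 22.2488] v=[-2.0497 -3.1600 0.1501 2.1678]
Step 6: x=[5.0095 8.5814 14.3822 22.1258] v=[-4.2978 -1.7334 3.0590 -0.6149]
Max displacement = 2.2488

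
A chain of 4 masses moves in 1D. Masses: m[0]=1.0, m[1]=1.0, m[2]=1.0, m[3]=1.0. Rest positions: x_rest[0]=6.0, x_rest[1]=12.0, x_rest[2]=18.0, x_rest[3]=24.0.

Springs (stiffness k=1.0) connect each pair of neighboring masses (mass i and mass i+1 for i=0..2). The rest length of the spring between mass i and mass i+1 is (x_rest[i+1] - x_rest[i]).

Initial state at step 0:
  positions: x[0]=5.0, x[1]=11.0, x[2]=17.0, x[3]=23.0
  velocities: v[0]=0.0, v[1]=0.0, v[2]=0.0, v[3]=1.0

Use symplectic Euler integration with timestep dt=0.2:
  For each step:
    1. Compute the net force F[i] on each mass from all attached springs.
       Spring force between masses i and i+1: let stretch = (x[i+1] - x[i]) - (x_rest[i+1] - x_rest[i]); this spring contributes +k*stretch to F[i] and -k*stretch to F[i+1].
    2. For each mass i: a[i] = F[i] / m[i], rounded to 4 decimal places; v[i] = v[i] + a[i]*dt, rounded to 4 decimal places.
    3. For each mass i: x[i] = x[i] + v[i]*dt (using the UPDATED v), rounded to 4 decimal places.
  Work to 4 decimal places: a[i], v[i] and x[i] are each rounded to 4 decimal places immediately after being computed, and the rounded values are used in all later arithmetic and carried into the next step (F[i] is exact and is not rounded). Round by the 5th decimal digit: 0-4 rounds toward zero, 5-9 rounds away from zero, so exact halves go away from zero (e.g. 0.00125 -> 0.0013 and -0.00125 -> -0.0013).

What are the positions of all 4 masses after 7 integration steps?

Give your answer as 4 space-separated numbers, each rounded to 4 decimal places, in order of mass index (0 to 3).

Answer: 5.0014 11.0332 17.3401 24.0253

Derivation:
Step 0: x=[5.0000 11.0000 17.0000 23.0000] v=[0.0000 0.0000 0.0000 1.0000]
Step 1: x=[5.0000 11.0000 17.0000 23.2000] v=[0.0000 0.0000 0.0000 1.0000]
Step 2: x=[5.0000 11.0000 17.0080 23.3920] v=[0.0000 0.0000 0.0400 0.9600]
Step 3: x=[5.0000 11.0003 17.0310 23.5686] v=[0.0000 0.0016 0.1152 0.8832]
Step 4: x=[5.0000 11.0018 17.0743 23.7237] v=[0.0001 0.0077 0.2166 0.7757]
Step 5: x=[5.0001 11.0062 17.1407 23.8529] v=[0.0005 0.0218 0.3320 0.6458]
Step 6: x=[5.0004 11.0157 17.2302 23.9536] v=[0.0017 0.0475 0.4475 0.5034]
Step 7: x=[5.0014 11.0332 17.3401 24.0253] v=[0.0048 0.0873 0.5493 0.3587]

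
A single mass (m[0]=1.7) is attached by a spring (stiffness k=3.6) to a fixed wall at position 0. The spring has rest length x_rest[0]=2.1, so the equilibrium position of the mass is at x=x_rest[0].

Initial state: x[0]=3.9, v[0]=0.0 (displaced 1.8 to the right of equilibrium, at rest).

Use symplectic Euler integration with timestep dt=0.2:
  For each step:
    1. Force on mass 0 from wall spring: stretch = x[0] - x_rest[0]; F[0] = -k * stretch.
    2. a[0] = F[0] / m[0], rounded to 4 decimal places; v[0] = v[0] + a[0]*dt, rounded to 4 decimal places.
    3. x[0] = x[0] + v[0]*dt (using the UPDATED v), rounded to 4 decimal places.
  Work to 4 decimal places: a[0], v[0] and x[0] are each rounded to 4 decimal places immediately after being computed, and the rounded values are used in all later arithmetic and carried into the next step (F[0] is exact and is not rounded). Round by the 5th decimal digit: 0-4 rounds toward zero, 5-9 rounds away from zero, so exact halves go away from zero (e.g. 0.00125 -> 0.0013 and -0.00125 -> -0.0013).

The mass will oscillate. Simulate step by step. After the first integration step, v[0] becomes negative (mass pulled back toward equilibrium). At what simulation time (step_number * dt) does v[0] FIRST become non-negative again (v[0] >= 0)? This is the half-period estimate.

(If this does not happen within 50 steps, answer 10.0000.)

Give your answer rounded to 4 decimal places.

Step 0: x=[3.9000] v=[0.0000]
Step 1: x=[3.7475] v=[-0.7624]
Step 2: x=[3.4555] v=[-1.4602]
Step 3: x=[3.0486] v=[-2.0343]
Step 4: x=[2.5614] v=[-2.4361]
Step 5: x=[2.0351] v=[-2.6315]
Step 6: x=[1.5143] v=[-2.6040]
Step 7: x=[1.0431] v=[-2.3559]
Step 8: x=[0.6614] v=[-1.9083]
Step 9: x=[0.4016] v=[-1.2990]
Step 10: x=[0.2857] v=[-0.5797]
Step 11: x=[0.3234] v=[0.1887]
First v>=0 after going negative at step 11, time=2.2000

Answer: 2.2000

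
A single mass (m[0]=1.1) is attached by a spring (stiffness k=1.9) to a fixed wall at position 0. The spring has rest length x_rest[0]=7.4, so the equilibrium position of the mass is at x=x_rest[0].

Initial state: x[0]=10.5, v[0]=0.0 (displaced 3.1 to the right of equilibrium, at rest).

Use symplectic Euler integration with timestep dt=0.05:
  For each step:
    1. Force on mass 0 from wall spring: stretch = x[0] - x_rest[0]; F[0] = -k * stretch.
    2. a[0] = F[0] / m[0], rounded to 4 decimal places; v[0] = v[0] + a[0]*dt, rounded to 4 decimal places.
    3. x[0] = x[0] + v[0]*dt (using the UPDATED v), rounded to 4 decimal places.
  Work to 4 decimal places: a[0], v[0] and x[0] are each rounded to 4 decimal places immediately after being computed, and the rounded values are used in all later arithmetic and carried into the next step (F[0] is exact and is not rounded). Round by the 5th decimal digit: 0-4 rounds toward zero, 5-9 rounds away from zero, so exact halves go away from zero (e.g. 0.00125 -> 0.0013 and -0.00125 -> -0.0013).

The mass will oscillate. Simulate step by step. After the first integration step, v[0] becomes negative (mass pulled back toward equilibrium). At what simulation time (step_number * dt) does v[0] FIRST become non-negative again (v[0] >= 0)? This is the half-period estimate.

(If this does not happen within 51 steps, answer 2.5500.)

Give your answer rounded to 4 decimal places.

Step 0: x=[10.5000] v=[0.0000]
Step 1: x=[10.4866] v=[-0.2677]
Step 2: x=[10.4599] v=[-0.5343]
Step 3: x=[10.4200] v=[-0.7986]
Step 4: x=[10.3670] v=[-1.0594]
Step 5: x=[10.3012] v=[-1.3156]
Step 6: x=[10.2229] v=[-1.5662]
Step 7: x=[10.1324] v=[-1.8100]
Step 8: x=[10.0301] v=[-2.0460]
Step 9: x=[9.9164] v=[-2.2731]
Step 10: x=[9.7919] v=[-2.4904]
Step 11: x=[9.6571] v=[-2.6970]
Step 12: x=[9.5125] v=[-2.8919]
Step 13: x=[9.3588] v=[-3.0743]
Step 14: x=[9.1966] v=[-3.2435]
Step 15: x=[9.0267] v=[-3.3987]
Step 16: x=[8.8497] v=[-3.5392]
Step 17: x=[8.6665] v=[-3.6644]
Step 18: x=[8.4778] v=[-3.7738]
Step 19: x=[8.2845] v=[-3.8669]
Step 20: x=[8.0873] v=[-3.9433]
Step 21: x=[7.8872] v=[-4.0027]
Step 22: x=[7.6850] v=[-4.0448]
Step 23: x=[7.4815] v=[-4.0694]
Step 24: x=[7.2777] v=[-4.0764]
Step 25: x=[7.0744] v=[-4.0658]
Step 26: x=[6.8725] v=[-4.0377]
Step 27: x=[6.6729] v=[-3.9921]
Step 28: x=[6.4764] v=[-3.9293]
Step 29: x=[6.2839] v=[-3.8495]
Step 30: x=[6.0962] v=[-3.7531]
Step 31: x=[5.9142] v=[-3.6405]
Step 32: x=[5.7386] v=[-3.5122]
Step 33: x=[5.5702] v=[-3.3687]
Step 34: x=[5.4097] v=[-3.2107]
Step 35: x=[5.2578] v=[-3.0388]
Step 36: x=[5.1151] v=[-2.8538]
Step 37: x=[4.9823] v=[-2.6565]
Step 38: x=[4.8599] v=[-2.4477]
Step 39: x=[4.7485] v=[-2.2283]
Step 40: x=[4.6485] v=[-1.9993]
Step 41: x=[4.5604] v=[-1.7617]
Step 42: x=[4.4846] v=[-1.5165]
Step 43: x=[4.4214] v=[-1.2647]
Step 44: x=[4.3710] v=[-1.0075]
Step 45: x=[4.3337] v=[-0.7459]
Step 46: x=[4.3096] v=[-0.4811]
Step 47: x=[4.2989] v=[-0.2142]
Step 48: x=[4.3016] v=[0.0536]
First v>=0 after going negative at step 48, time=2.4000

Answer: 2.4000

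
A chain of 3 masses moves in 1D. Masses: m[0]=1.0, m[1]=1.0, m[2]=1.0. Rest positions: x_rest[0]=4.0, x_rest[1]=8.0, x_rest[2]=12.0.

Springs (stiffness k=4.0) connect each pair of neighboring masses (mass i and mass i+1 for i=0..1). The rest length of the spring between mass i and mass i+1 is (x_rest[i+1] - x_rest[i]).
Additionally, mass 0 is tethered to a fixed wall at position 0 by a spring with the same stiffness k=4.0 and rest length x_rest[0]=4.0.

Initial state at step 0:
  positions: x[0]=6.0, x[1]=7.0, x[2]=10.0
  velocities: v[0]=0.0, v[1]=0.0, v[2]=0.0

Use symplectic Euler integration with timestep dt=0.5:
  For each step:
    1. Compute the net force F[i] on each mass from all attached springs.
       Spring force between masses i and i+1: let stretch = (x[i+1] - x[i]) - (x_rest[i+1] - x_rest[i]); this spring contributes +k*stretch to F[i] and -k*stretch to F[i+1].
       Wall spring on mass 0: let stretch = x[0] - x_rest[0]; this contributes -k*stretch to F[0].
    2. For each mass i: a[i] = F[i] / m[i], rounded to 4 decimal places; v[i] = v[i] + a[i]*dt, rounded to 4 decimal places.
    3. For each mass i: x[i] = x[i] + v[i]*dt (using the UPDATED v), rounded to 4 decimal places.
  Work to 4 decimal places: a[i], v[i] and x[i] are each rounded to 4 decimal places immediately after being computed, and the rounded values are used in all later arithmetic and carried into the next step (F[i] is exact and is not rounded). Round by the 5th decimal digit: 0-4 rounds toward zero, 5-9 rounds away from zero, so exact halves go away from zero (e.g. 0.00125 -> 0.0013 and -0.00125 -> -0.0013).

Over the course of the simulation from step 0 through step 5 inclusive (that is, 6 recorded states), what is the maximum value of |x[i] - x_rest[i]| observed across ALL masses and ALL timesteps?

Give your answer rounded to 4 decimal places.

Step 0: x=[6.0000 7.0000 10.0000] v=[0.0000 0.0000 0.0000]
Step 1: x=[1.0000 9.0000 11.0000] v=[-10.0000 4.0000 2.0000]
Step 2: x=[3.0000 5.0000 14.0000] v=[4.0000 -8.0000 6.0000]
Step 3: x=[4.0000 8.0000 12.0000] v=[2.0000 6.0000 -4.0000]
Step 4: x=[5.0000 11.0000 10.0000] v=[2.0000 6.0000 -4.0000]
Step 5: x=[7.0000 7.0000 13.0000] v=[4.0000 -8.0000 6.0000]
Max displacement = 3.0000

Answer: 3.0000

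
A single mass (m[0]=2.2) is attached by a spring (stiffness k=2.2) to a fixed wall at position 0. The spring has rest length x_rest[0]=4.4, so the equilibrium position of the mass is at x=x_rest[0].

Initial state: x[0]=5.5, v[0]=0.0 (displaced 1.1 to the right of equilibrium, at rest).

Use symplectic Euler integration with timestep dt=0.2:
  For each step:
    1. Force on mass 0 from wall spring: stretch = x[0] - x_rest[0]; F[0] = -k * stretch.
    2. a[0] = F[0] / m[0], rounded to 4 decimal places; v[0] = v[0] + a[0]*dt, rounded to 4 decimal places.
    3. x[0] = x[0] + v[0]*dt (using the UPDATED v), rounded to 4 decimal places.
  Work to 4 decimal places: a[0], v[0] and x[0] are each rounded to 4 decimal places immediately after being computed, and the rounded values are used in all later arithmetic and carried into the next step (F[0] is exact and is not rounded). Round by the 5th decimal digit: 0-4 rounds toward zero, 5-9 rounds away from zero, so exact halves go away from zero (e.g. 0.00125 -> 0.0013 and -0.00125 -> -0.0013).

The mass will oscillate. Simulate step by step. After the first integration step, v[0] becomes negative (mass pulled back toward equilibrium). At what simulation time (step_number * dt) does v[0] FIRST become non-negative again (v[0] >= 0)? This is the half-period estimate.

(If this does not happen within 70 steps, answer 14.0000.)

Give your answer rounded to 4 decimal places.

Answer: 3.2000

Derivation:
Step 0: x=[5.5000] v=[0.0000]
Step 1: x=[5.4560] v=[-0.2200]
Step 2: x=[5.3698] v=[-0.4312]
Step 3: x=[5.2448] v=[-0.6252]
Step 4: x=[5.0860] v=[-0.7942]
Step 5: x=[4.8997] v=[-0.9314]
Step 6: x=[4.6934] v=[-1.0313]
Step 7: x=[4.4754] v=[-1.0900]
Step 8: x=[4.2544] v=[-1.1051]
Step 9: x=[4.0392] v=[-1.0760]
Step 10: x=[3.8384] v=[-1.0038]
Step 11: x=[3.6601] v=[-0.8915]
Step 12: x=[3.5114] v=[-0.7435]
Step 13: x=[3.3982] v=[-0.5658]
Step 14: x=[3.3251] v=[-0.3654]
Step 15: x=[3.2950] v=[-0.1504]
Step 16: x=[3.3091] v=[0.0706]
First v>=0 after going negative at step 16, time=3.2000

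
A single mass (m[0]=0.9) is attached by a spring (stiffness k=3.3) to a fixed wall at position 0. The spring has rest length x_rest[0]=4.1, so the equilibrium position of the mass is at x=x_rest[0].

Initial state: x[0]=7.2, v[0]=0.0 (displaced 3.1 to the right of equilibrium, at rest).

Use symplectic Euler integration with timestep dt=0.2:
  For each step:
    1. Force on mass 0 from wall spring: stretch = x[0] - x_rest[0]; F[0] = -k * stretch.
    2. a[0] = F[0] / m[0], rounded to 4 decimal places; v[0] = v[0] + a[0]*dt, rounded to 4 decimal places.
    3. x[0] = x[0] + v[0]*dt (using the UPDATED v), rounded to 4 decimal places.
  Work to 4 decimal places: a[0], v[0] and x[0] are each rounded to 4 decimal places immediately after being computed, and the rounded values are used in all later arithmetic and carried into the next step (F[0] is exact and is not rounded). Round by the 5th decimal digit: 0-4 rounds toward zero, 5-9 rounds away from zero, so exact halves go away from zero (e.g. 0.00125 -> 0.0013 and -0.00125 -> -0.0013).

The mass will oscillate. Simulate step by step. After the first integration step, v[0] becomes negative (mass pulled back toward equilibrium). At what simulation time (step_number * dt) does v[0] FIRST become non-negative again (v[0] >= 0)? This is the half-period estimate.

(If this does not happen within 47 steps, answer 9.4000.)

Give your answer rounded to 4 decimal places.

Answer: 1.8000

Derivation:
Step 0: x=[7.2000] v=[0.0000]
Step 1: x=[6.7453] v=[-2.2733]
Step 2: x=[5.9027] v=[-4.2132]
Step 3: x=[4.7957] v=[-5.5352]
Step 4: x=[3.5866] v=[-6.0454]
Step 5: x=[2.4528] v=[-5.6689]
Step 6: x=[1.5606] v=[-4.4610]
Step 7: x=[1.0408] v=[-2.5988]
Step 8: x=[0.9697] v=[-0.3554]
Step 9: x=[1.3577] v=[1.9402]
First v>=0 after going negative at step 9, time=1.8000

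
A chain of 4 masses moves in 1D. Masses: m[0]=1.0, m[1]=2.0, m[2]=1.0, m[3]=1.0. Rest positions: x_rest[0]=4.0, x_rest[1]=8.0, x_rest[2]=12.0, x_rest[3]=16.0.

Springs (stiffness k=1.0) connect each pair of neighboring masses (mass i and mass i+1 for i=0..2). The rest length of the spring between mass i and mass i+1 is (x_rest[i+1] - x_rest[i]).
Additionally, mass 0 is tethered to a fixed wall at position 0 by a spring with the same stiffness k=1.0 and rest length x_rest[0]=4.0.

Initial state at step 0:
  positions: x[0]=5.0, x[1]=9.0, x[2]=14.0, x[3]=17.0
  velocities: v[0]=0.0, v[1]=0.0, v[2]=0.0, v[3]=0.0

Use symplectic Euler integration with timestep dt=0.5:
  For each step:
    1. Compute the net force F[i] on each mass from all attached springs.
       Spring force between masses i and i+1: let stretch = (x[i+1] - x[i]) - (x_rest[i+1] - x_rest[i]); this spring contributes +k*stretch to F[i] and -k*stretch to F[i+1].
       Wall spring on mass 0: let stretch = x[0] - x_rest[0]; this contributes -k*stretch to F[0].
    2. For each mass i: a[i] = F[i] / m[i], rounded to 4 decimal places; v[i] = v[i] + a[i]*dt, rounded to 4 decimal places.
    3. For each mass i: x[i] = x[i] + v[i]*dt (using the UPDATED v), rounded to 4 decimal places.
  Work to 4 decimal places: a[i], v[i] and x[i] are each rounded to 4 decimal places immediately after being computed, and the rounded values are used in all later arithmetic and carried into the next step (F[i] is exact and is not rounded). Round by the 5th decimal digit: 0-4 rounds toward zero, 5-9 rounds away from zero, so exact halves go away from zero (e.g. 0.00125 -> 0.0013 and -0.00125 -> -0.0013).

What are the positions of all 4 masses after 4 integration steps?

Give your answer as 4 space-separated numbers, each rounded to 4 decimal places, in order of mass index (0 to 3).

Answer: 4.1563 8.9629 12.5879 17.5216

Derivation:
Step 0: x=[5.0000 9.0000 14.0000 17.0000] v=[0.0000 0.0000 0.0000 0.0000]
Step 1: x=[4.7500 9.1250 13.5000 17.2500] v=[-0.5000 0.2500 -1.0000 0.5000]
Step 2: x=[4.4063 9.2500 12.8438 17.5625] v=[-0.6875 0.2500 -1.3125 0.6250]
Step 3: x=[4.1719 9.2188 12.4688 17.6954] v=[-0.4688 -0.0625 -0.7501 0.2657]
Step 4: x=[4.1563 8.9629 12.5879 17.5216] v=[-0.0313 -0.5118 0.2382 -0.3476]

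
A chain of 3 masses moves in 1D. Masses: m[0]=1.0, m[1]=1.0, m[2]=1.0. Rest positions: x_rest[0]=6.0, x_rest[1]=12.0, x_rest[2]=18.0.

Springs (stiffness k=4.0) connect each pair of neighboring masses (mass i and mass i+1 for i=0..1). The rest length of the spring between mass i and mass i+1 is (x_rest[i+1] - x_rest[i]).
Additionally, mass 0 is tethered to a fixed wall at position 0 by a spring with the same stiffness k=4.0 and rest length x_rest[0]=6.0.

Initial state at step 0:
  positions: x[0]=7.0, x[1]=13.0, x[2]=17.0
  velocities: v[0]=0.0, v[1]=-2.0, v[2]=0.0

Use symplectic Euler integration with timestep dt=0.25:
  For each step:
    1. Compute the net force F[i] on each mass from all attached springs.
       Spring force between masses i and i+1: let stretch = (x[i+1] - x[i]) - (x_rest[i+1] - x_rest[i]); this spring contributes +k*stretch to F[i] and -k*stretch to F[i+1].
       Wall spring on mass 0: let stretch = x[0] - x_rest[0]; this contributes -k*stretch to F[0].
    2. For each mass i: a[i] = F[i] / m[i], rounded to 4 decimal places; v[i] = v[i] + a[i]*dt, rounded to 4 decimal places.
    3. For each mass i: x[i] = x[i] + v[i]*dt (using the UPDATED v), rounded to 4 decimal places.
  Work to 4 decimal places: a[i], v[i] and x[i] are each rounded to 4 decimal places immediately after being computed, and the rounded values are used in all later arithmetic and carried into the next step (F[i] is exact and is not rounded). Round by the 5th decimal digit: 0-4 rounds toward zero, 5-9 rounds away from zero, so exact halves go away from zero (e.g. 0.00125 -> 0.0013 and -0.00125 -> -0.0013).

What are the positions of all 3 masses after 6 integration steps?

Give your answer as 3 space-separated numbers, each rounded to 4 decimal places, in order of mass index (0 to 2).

Answer: 4.5145 11.5760 17.2672

Derivation:
Step 0: x=[7.0000 13.0000 17.0000] v=[0.0000 -2.0000 0.0000]
Step 1: x=[6.7500 12.0000 17.5000] v=[-1.0000 -4.0000 2.0000]
Step 2: x=[6.1250 11.0625 18.1250] v=[-2.5000 -3.7500 2.5000]
Step 3: x=[5.2031 10.6563 18.4844] v=[-3.6875 -1.6250 1.4375]
Step 4: x=[4.3438 10.8438 18.3868] v=[-3.4374 0.7499 -0.3906]
Step 5: x=[4.0235 11.2920 17.9034] v=[-1.2812 1.7929 -1.9336]
Step 6: x=[4.5145 11.5760 17.2672] v=[1.9638 1.1358 -2.5450]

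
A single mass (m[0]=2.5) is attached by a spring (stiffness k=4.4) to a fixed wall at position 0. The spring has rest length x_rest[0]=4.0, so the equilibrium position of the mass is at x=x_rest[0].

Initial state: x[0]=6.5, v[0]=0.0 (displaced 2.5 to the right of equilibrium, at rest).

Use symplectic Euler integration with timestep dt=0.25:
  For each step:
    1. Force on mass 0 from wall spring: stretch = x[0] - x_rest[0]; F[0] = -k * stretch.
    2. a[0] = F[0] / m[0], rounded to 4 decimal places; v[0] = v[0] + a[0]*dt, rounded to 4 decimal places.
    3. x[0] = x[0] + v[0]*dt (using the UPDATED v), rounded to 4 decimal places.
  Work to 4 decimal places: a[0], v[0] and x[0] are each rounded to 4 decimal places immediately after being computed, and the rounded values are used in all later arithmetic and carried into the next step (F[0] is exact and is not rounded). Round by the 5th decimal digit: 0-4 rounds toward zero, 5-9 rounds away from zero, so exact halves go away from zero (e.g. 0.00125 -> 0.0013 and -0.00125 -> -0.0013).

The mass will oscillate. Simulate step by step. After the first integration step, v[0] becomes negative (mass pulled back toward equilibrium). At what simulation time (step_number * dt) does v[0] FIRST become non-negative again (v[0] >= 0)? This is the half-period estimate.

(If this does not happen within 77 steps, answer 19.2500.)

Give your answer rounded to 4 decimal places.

Answer: 2.5000

Derivation:
Step 0: x=[6.5000] v=[0.0000]
Step 1: x=[6.2250] v=[-1.1000]
Step 2: x=[5.7053] v=[-2.0790]
Step 3: x=[4.9980] v=[-2.8293]
Step 4: x=[4.1809] v=[-3.2684]
Step 5: x=[3.3439] v=[-3.3480]
Step 6: x=[2.5791] v=[-3.0593]
Step 7: x=[1.9706] v=[-2.4341]
Step 8: x=[1.5853] v=[-1.5412]
Step 9: x=[1.4656] v=[-0.4787]
Step 10: x=[1.6247] v=[0.6364]
First v>=0 after going negative at step 10, time=2.5000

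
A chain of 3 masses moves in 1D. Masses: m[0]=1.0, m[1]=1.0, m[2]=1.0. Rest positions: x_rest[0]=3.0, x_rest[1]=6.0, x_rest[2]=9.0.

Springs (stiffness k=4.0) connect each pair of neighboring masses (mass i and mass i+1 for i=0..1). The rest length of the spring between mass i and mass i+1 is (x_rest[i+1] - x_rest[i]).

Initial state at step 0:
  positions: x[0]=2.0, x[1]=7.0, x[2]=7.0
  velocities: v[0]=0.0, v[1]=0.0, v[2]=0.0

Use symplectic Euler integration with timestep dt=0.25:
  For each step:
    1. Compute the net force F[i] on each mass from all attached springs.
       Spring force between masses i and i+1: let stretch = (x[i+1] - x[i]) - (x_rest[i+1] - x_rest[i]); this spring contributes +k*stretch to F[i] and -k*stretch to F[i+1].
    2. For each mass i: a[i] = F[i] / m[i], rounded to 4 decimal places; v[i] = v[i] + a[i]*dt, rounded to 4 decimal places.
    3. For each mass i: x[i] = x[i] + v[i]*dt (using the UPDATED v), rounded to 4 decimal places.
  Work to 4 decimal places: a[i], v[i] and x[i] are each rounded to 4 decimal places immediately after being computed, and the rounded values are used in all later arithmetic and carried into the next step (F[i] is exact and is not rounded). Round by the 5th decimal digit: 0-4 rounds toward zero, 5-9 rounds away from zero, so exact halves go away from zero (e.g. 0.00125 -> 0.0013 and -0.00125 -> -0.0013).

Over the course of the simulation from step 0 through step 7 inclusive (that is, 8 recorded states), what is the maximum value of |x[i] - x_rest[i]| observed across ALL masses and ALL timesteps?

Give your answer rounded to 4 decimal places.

Step 0: x=[2.0000 7.0000 7.0000] v=[0.0000 0.0000 0.0000]
Step 1: x=[2.5000 5.7500 7.7500] v=[2.0000 -5.0000 3.0000]
Step 2: x=[3.0625 4.1875 8.7500] v=[2.2500 -6.2500 4.0000]
Step 3: x=[3.1563 3.4844 9.3594] v=[0.3750 -2.8125 2.4375]
Step 4: x=[2.5821 4.1680 9.2500] v=[-2.2969 2.7344 -0.4375]
Step 5: x=[1.6544 5.7256 8.6201] v=[-3.7110 6.2305 -2.5195]
Step 6: x=[0.9945 6.9891 8.0166] v=[-2.6398 5.0538 -2.4140]
Step 7: x=[1.0832 7.0108 7.9062] v=[0.3548 0.0867 -0.4415]
Max displacement = 2.5156

Answer: 2.5156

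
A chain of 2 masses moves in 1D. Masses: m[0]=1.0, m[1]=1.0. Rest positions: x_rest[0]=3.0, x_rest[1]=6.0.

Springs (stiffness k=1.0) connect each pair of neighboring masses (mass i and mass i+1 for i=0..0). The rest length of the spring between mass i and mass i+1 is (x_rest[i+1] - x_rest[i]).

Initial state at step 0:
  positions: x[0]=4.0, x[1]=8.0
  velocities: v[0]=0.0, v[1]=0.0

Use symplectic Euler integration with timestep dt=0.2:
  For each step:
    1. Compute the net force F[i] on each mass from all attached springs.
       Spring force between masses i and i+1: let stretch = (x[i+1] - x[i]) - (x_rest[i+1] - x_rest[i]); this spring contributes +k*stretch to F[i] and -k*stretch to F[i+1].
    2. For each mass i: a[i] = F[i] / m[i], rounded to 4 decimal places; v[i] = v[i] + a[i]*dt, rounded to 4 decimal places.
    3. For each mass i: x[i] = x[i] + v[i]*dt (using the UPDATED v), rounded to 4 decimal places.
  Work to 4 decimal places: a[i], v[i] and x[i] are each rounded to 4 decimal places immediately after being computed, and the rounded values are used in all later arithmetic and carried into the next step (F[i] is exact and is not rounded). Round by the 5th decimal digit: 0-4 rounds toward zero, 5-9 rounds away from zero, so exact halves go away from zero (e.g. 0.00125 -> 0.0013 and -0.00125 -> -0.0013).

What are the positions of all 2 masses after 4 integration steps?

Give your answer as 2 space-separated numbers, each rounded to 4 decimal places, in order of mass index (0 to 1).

Answer: 4.3538 7.6462

Derivation:
Step 0: x=[4.0000 8.0000] v=[0.0000 0.0000]
Step 1: x=[4.0400 7.9600] v=[0.2000 -0.2000]
Step 2: x=[4.1168 7.8832] v=[0.3840 -0.3840]
Step 3: x=[4.2243 7.7757] v=[0.5373 -0.5373]
Step 4: x=[4.3538 7.6462] v=[0.6476 -0.6476]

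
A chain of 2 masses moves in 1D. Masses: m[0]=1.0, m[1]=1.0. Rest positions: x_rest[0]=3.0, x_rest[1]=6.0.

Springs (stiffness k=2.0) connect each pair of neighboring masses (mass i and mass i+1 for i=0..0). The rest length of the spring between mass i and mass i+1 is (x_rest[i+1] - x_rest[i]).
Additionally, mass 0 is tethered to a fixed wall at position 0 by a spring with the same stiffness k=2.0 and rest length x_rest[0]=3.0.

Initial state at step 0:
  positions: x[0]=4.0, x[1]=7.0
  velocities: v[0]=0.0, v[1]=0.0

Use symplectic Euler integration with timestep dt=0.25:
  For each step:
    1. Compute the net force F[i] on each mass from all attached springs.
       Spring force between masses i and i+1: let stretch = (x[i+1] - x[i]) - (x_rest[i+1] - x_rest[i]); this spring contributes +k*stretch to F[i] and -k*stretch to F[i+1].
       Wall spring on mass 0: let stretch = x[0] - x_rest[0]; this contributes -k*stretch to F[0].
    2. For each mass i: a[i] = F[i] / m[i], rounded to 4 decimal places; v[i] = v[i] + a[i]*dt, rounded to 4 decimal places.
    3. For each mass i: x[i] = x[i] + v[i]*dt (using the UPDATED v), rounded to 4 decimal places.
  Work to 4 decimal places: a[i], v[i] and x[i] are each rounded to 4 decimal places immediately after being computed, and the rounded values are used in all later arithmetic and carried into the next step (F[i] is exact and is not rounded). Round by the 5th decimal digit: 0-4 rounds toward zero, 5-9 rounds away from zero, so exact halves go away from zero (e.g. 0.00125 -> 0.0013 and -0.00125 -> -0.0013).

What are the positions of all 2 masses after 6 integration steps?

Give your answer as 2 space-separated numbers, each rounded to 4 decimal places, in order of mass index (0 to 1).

Answer: 2.8740 6.3173

Derivation:
Step 0: x=[4.0000 7.0000] v=[0.0000 0.0000]
Step 1: x=[3.8750 7.0000] v=[-0.5000 0.0000]
Step 2: x=[3.6563 6.9844] v=[-0.8750 -0.0625]
Step 3: x=[3.3965 6.9278] v=[-1.0391 -0.2266]
Step 4: x=[3.1536 6.8047] v=[-0.9717 -0.4923]
Step 5: x=[2.9729 6.6002] v=[-0.7230 -0.8179]
Step 6: x=[2.8740 6.3173] v=[-0.3958 -1.1316]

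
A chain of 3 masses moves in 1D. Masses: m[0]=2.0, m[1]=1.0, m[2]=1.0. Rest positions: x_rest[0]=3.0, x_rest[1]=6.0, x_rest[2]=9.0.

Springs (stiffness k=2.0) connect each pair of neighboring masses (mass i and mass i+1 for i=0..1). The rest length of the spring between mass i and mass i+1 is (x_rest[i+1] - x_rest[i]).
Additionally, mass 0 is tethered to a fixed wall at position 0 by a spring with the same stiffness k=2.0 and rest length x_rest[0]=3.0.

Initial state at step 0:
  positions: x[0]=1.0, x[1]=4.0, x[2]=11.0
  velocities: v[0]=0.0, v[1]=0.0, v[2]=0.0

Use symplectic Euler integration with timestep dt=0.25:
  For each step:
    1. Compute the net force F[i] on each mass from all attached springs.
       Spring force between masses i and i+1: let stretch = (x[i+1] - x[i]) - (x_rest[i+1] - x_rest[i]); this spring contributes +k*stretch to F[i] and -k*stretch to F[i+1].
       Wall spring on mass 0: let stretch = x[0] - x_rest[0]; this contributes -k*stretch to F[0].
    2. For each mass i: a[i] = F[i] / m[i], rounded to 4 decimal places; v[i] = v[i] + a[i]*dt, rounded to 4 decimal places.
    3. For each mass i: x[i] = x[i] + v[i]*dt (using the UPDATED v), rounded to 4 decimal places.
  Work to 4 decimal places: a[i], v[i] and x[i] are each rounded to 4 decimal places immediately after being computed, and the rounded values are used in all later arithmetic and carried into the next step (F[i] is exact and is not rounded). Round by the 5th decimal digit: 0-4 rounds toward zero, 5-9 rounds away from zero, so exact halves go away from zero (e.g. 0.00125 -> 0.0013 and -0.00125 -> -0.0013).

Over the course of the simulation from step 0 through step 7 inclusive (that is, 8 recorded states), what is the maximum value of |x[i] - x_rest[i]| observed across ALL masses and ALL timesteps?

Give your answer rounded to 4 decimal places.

Answer: 2.3626

Derivation:
Step 0: x=[1.0000 4.0000 11.0000] v=[0.0000 0.0000 0.0000]
Step 1: x=[1.1250 4.5000 10.5000] v=[0.5000 2.0000 -2.0000]
Step 2: x=[1.3906 5.3281 9.6250] v=[1.0625 3.3125 -3.5000]
Step 3: x=[1.8154 6.2012 8.5879] v=[1.6992 3.4922 -4.1485]
Step 4: x=[2.4009 6.8244 7.6274] v=[2.3418 2.4927 -3.8419]
Step 5: x=[3.1128 6.9950 6.9416] v=[2.8475 0.6825 -2.7434]
Step 6: x=[3.8728 6.6737 6.6374] v=[3.0399 -1.2853 -1.2167]
Step 7: x=[4.5658 5.9977 6.7128] v=[2.7719 -2.7039 0.3015]
Max displacement = 2.3626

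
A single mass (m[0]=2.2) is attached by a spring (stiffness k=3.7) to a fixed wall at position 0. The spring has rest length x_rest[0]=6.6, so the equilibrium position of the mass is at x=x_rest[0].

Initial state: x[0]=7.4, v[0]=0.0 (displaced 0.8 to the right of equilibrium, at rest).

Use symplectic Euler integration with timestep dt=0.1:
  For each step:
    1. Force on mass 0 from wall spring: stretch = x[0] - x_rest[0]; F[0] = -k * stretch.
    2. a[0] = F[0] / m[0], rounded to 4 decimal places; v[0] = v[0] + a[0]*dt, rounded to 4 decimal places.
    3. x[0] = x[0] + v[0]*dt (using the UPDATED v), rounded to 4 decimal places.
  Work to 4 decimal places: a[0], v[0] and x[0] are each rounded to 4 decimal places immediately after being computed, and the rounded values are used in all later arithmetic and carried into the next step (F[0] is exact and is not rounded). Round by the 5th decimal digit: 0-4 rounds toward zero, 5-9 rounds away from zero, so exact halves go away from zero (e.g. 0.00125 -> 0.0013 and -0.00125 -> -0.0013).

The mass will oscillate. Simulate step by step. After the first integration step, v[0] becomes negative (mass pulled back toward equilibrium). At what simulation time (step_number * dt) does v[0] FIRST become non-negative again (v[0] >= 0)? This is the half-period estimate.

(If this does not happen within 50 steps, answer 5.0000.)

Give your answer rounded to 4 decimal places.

Answer: 2.5000

Derivation:
Step 0: x=[7.4000] v=[0.0000]
Step 1: x=[7.3865] v=[-0.1346]
Step 2: x=[7.3598] v=[-0.2669]
Step 3: x=[7.3203] v=[-0.3947]
Step 4: x=[7.2687] v=[-0.5158]
Step 5: x=[7.2059] v=[-0.6283]
Step 6: x=[7.1329] v=[-0.7302]
Step 7: x=[7.0509] v=[-0.8198]
Step 8: x=[6.9613] v=[-0.8956]
Step 9: x=[6.8657] v=[-0.9564]
Step 10: x=[6.7656] v=[-1.0011]
Step 11: x=[6.6627] v=[-1.0290]
Step 12: x=[6.5587] v=[-1.0396]
Step 13: x=[6.4554] v=[-1.0327]
Step 14: x=[6.3546] v=[-1.0084]
Step 15: x=[6.2579] v=[-0.9671]
Step 16: x=[6.1669] v=[-0.9096]
Step 17: x=[6.0832] v=[-0.8368]
Step 18: x=[6.0082] v=[-0.7499]
Step 19: x=[5.9432] v=[-0.6504]
Step 20: x=[5.8892] v=[-0.5399]
Step 21: x=[5.8472] v=[-0.4204]
Step 22: x=[5.8178] v=[-0.2938]
Step 23: x=[5.8016] v=[-0.1623]
Step 24: x=[5.7988] v=[-0.0280]
Step 25: x=[5.8095] v=[0.1068]
First v>=0 after going negative at step 25, time=2.5000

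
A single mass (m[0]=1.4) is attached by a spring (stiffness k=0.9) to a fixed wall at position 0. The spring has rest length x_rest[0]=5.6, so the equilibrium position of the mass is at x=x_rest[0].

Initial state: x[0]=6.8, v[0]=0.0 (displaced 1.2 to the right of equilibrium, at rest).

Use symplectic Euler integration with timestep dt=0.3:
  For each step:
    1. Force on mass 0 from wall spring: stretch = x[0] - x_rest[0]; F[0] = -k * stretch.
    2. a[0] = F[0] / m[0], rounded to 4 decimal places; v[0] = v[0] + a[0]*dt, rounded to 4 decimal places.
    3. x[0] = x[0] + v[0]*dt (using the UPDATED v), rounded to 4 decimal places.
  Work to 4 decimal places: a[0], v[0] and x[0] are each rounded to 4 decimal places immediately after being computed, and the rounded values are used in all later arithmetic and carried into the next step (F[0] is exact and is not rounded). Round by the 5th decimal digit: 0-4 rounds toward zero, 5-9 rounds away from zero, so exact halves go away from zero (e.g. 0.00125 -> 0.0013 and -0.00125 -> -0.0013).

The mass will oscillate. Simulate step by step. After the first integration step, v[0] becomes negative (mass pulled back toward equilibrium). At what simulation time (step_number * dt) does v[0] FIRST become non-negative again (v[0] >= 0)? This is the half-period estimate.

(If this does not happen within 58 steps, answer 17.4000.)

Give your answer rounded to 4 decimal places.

Answer: 4.2000

Derivation:
Step 0: x=[6.8000] v=[0.0000]
Step 1: x=[6.7306] v=[-0.2314]
Step 2: x=[6.5958] v=[-0.4494]
Step 3: x=[6.4034] v=[-0.6415]
Step 4: x=[6.1645] v=[-0.7965]
Step 5: x=[5.8929] v=[-0.9054]
Step 6: x=[5.6043] v=[-0.9619]
Step 7: x=[5.3155] v=[-0.9627]
Step 8: x=[5.0432] v=[-0.9078]
Step 9: x=[4.8031] v=[-0.8004]
Step 10: x=[4.6091] v=[-0.6467]
Step 11: x=[4.4724] v=[-0.4556]
Step 12: x=[4.4010] v=[-0.2381]
Step 13: x=[4.3989] v=[-0.0069]
Step 14: x=[4.4663] v=[0.2247]
First v>=0 after going negative at step 14, time=4.2000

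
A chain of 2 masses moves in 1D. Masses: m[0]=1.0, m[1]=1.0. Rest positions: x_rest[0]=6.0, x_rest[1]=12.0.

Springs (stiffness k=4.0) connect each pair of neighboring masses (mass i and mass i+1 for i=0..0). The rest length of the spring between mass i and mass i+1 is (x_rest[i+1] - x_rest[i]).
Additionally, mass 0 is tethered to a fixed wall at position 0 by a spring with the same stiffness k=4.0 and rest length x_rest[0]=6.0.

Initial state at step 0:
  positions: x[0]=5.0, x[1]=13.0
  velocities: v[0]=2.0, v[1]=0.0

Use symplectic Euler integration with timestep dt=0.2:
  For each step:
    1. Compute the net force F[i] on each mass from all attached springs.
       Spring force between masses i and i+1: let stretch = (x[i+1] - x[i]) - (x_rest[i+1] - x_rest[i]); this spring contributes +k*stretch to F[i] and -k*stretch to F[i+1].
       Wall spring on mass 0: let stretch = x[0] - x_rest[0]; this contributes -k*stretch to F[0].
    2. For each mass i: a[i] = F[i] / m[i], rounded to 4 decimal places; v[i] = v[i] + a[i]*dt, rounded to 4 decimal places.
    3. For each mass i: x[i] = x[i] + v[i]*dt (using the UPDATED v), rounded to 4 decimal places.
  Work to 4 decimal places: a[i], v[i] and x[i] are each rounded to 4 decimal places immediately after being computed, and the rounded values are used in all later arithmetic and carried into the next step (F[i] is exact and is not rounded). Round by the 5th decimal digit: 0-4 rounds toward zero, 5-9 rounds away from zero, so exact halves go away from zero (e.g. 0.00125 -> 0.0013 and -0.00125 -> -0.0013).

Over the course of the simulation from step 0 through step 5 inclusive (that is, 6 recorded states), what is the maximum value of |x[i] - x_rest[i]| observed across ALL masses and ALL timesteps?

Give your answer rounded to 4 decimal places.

Answer: 1.9000

Derivation:
Step 0: x=[5.0000 13.0000] v=[2.0000 0.0000]
Step 1: x=[5.8800 12.6800] v=[4.4000 -1.6000]
Step 2: x=[6.9072 12.2320] v=[5.1360 -2.2400]
Step 3: x=[7.6812 11.8920] v=[3.8701 -1.6998]
Step 4: x=[7.9000 11.8383] v=[1.0938 -0.2684]
Step 5: x=[7.4849 12.1145] v=[-2.0756 1.3810]
Max displacement = 1.9000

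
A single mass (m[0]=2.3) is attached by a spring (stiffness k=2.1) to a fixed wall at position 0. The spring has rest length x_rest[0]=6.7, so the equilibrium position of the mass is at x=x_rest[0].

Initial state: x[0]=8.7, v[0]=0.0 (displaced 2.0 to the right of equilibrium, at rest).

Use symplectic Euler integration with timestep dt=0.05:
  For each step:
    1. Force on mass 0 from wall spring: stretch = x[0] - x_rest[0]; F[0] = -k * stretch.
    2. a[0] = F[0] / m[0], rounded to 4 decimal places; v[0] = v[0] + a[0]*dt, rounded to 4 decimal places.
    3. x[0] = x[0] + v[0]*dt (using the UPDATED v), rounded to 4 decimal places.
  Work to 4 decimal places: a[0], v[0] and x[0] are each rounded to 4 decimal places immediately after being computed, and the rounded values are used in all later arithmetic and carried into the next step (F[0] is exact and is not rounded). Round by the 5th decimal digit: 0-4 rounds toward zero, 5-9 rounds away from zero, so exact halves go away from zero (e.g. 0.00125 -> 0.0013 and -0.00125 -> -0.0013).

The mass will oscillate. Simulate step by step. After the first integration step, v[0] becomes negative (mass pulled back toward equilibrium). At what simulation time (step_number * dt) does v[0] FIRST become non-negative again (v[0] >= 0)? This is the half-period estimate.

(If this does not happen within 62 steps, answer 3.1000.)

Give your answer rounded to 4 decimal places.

Answer: 3.1000

Derivation:
Step 0: x=[8.7000] v=[0.0000]
Step 1: x=[8.6954] v=[-0.0913]
Step 2: x=[8.6863] v=[-0.1824]
Step 3: x=[8.6726] v=[-0.2731]
Step 4: x=[8.6544] v=[-0.3632]
Step 5: x=[8.6318] v=[-0.4524]
Step 6: x=[8.6048] v=[-0.5406]
Step 7: x=[8.5734] v=[-0.6276]
Step 8: x=[8.5377] v=[-0.7131]
Step 9: x=[8.4979] v=[-0.7970]
Step 10: x=[8.4539] v=[-0.8791]
Step 11: x=[8.4059] v=[-0.9592]
Step 12: x=[8.3540] v=[-1.0371]
Step 13: x=[8.2984] v=[-1.1126]
Step 14: x=[8.2391] v=[-1.1856]
Step 15: x=[8.1763] v=[-1.2559]
Step 16: x=[8.1101] v=[-1.3233]
Step 17: x=[8.0407] v=[-1.3877]
Step 18: x=[7.9683] v=[-1.4489]
Step 19: x=[7.8930] v=[-1.5068]
Step 20: x=[7.8149] v=[-1.5613]
Step 21: x=[7.7343] v=[-1.6122]
Step 22: x=[7.6513] v=[-1.6594]
Step 23: x=[7.5662] v=[-1.7028]
Step 24: x=[7.4791] v=[-1.7423]
Step 25: x=[7.3902] v=[-1.7779]
Step 26: x=[7.2997] v=[-1.8094]
Step 27: x=[7.2079] v=[-1.8368]
Step 28: x=[7.1149] v=[-1.8600]
Step 29: x=[7.0210] v=[-1.8789]
Step 30: x=[6.9263] v=[-1.8936]
Step 31: x=[6.8311] v=[-1.9039]
Step 32: x=[6.7356] v=[-1.9099]
Step 33: x=[6.6400] v=[-1.9115]
Step 34: x=[6.5446] v=[-1.9088]
Step 35: x=[6.4495] v=[-1.9017]
Step 36: x=[6.3550] v=[-1.8903]
Step 37: x=[6.2613] v=[-1.8746]
Step 38: x=[6.1686] v=[-1.8546]
Step 39: x=[6.0771] v=[-1.8303]
Step 40: x=[5.9870] v=[-1.8019]
Step 41: x=[5.8985] v=[-1.7694]
Step 42: x=[5.8119] v=[-1.7328]
Step 43: x=[5.7273] v=[-1.6923]
Step 44: x=[5.6449] v=[-1.6479]
Step 45: x=[5.5649] v=[-1.5997]
Step 46: x=[5.4875] v=[-1.5479]
Step 47: x=[5.4129] v=[-1.4925]
Step 48: x=[5.3412] v=[-1.4337]
Step 49: x=[5.2726] v=[-1.3717]
Step 50: x=[5.2073] v=[-1.3065]
Step 51: x=[5.1454] v=[-1.2384]
Step 52: x=[5.0870] v=[-1.1674]
Step 53: x=[5.0323] v=[-1.0938]
Step 54: x=[4.9814] v=[-1.0177]
Step 55: x=[4.9344] v=[-0.9392]
Step 56: x=[4.8915] v=[-0.8586]
Step 57: x=[4.8527] v=[-0.7760]
Step 58: x=[4.8181] v=[-0.6917]
Step 59: x=[4.7878] v=[-0.6058]
Step 60: x=[4.7619] v=[-0.5185]
Step 61: x=[4.7404] v=[-0.4300]
Step 62: x=[4.7234] v=[-0.3405]
v[0] did not become non-negative within 62 steps; using fallback time=3.1000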